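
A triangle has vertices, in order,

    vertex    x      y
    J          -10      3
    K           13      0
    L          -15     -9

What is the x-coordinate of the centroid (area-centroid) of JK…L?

-4

Apply the shoelace formula. First the cross-terms c_i = x_i·y_{i+1} − x_{i+1}·y_i:
  -39, -117, -135  ⇒  2A = -291, A = -145.5.
Then Σ (x_i + x_{i+1})·c_i = 3492, so x̄ = 3492 / (6·(-145.5)) = -4.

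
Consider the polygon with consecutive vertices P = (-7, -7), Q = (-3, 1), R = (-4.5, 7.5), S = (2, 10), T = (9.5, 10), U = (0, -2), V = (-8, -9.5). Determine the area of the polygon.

113.25

Cross-terms: -28, -18, -60, -75, -19, -16, -10.5  ⇒  Σ = -226.5
Area = |Σ|/2 = 113.25.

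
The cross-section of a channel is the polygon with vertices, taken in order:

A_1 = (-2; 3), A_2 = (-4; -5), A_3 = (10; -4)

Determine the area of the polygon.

55

Apply the shoelace (surveyor's) formula: 2A = Σ (x_i·y_{i+1} − x_{i+1}·y_i), indices taken mod 3.
Σ = (22) + (66) + (22) = 110
Area = |Σ|/2 = 55.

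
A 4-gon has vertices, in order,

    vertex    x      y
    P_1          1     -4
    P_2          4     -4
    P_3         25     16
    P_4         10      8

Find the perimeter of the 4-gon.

|P_1P_2| = √((3)² + (0)²) = √9 = 3
|P_2P_3| = √((21)² + (20)²) = √841 = 29
|P_3P_4| = √((-15)² + (-8)²) = √289 = 17
|P_4P_1| = √((-9)² + (-12)²) = √225 = 15
Perimeter = 3 + 29 + 17 + 15 = 64.

64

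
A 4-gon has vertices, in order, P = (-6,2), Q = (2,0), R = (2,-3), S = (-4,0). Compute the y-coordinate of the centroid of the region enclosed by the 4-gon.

Apply the shoelace (surveyor's) formula. First the cross-terms c_i = x_i·y_{i+1} − x_{i+1}·y_i:
  -4, -6, -12, -8  ⇒  2A = -30, A = -15.
Then Σ (y_i + y_{i+1})·c_i = 30, so ȳ = 30 / (6·(-15)) = -1/3.

-1/3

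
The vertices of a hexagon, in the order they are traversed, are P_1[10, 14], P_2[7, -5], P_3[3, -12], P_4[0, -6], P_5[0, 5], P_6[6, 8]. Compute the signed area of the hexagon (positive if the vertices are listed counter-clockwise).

-130.5

Σ = (-148) + (-69) + (-18) + (0) + (-30) + (4) = -261
Signed area = Σ/2 = -130.5 (negative ⇒ clockwise traversal).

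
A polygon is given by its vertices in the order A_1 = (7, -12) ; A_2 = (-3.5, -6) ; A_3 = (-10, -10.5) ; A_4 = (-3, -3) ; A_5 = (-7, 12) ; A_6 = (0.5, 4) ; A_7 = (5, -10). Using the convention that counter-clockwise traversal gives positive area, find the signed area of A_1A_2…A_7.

-107.375

Apply the shoelace formula: 2A = Σ (x_i·y_{i+1} − x_{i+1}·y_i), indices taken mod 7.
Σ = (-84) + (-23.25) + (-1.5) + (-57) + (-34) + (-25) + (10) = -214.75
Signed area = Σ/2 = -107.375 (negative ⇒ clockwise traversal).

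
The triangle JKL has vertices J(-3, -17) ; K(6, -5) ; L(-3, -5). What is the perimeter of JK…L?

|JK| = √((9)² + (12)²) = √225 = 15
|KL| = √((-9)² + (0)²) = √81 = 9
|LJ| = √((0)² + (-12)²) = √144 = 12
Perimeter = 15 + 9 + 12 = 36.

36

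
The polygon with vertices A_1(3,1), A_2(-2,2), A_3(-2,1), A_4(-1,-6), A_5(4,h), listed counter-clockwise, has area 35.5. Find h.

Write out the shoelace sum; only the two edges meeting at A_5 involve h:
2·Area = [((-1)·h − 4·(-6)) + (4·1 − 3·h)] + 23
       = -4·h + 51 = 71
⇒ h = -5.

-5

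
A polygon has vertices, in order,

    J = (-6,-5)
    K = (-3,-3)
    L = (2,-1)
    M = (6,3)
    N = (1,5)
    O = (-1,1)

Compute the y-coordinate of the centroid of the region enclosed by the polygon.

Apply the shoelace (surveyor's) formula. First the cross-terms c_i = x_i·y_{i+1} − x_{i+1}·y_i:
  3, 9, 12, 27, 6, 11  ⇒  2A = 68, A = 34.
Then Σ (y_i + y_{i+1})·c_i = 172, so ȳ = 172 / (6·34) = 43/51.

43/51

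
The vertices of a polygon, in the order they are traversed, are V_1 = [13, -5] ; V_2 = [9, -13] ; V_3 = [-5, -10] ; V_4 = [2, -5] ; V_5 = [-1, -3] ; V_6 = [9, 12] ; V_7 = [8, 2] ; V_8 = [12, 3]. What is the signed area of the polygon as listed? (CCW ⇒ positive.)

-203.5

Apply the shoelace formula: 2A = Σ (x_i·y_{i+1} − x_{i+1}·y_i), indices taken mod 8.
V_1→V_2: (13)(-13) − (9)(-5) = -124
V_2→V_3: (9)(-10) − (-5)(-13) = -155
V_3→V_4: (-5)(-5) − (2)(-10) = 45
V_4→V_5: (2)(-3) − (-1)(-5) = -11
V_5→V_6: (-1)(12) − (9)(-3) = 15
V_6→V_7: (9)(2) − (8)(12) = -78
V_7→V_8: (8)(3) − (12)(2) = 0
V_8→V_1: (12)(-5) − (13)(3) = -99
Σ = -407
Signed area = Σ/2 = -203.5 (negative ⇒ clockwise traversal).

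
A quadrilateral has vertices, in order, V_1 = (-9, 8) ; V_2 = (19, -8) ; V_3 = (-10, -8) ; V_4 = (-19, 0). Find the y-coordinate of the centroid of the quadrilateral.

Apply the shoelace (surveyor's) formula. First the cross-terms c_i = x_i·y_{i+1} − x_{i+1}·y_i:
  -80, -232, -152, -152  ⇒  2A = -616, A = -308.
Then Σ (y_i + y_{i+1})·c_i = 3712, so ȳ = 3712 / (6·(-308)) = -464/231.

-464/231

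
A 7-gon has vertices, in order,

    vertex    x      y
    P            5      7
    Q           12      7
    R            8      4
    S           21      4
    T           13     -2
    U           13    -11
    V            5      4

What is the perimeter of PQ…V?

64

|PQ| = √((7)² + (0)²) = √49 = 7
|QR| = √((-4)² + (-3)²) = √25 = 5
|RS| = √((13)² + (0)²) = √169 = 13
|ST| = √((-8)² + (-6)²) = √100 = 10
|TU| = √((0)² + (-9)²) = √81 = 9
|UV| = √((-8)² + (15)²) = √289 = 17
|VP| = √((0)² + (3)²) = √9 = 3
Perimeter = 7 + 5 + 13 + 10 + 9 + 17 + 3 = 64.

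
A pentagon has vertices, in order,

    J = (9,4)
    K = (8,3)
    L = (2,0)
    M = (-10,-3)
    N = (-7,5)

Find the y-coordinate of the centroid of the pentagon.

Apply the shoelace (surveyor's) formula. First the cross-terms c_i = x_i·y_{i+1} − x_{i+1}·y_i:
  -5, -6, -6, -71, -73  ⇒  2A = -161, A = -80.5.
Then Σ (y_i + y_{i+1})·c_i = -834, so ȳ = -834 / (6·(-80.5)) = 278/161.

278/161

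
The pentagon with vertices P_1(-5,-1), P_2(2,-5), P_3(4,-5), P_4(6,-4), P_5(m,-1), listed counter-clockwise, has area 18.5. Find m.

-1

The doubled signed area Σ (x_i y_{i+1} − x_{i+1} y_i) is linear in m.
With m=0 it equals 40; the coefficient of m is 3 (from the two edges through P_5).
So 3·m + 40 = 2·18.5 = 37 ⇒ m = -1.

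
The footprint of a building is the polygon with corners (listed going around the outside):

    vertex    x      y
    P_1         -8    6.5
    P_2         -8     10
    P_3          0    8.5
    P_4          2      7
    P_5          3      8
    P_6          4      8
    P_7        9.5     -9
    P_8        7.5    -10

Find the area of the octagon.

148.375

P_1→P_2: (-8)(10) − (-8)(6.5) = -28
P_2→P_3: (-8)(8.5) − (0)(10) = -68
P_3→P_4: (0)(7) − (2)(8.5) = -17
P_4→P_5: (2)(8) − (3)(7) = -5
P_5→P_6: (3)(8) − (4)(8) = -8
P_6→P_7: (4)(-9) − (9.5)(8) = -112
P_7→P_8: (9.5)(-10) − (7.5)(-9) = -27.5
P_8→P_1: (7.5)(6.5) − (-8)(-10) = -31.25
Σ = -296.75
Area = |Σ|/2 = 148.375.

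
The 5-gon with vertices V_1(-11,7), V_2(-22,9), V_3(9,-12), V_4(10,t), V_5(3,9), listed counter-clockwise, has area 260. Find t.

-8

The doubled signed area Σ (x_i y_{i+1} − x_{i+1} y_i) is linear in t.
With t=0 it equals 568; the coefficient of t is 6 (from the two edges through V_4).
So 6·t + 568 = 2·260 = 520 ⇒ t = -8.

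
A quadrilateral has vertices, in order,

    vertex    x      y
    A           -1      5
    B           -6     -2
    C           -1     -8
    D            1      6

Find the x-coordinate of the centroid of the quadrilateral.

-2

Apply the surveyor's formula. First the cross-terms c_i = x_i·y_{i+1} − x_{i+1}·y_i:
  32, 46, 2, 11  ⇒  2A = 91, A = 45.5.
Then Σ (x_i + x_{i+1})·c_i = -546, so x̄ = -546 / (6·45.5) = -2.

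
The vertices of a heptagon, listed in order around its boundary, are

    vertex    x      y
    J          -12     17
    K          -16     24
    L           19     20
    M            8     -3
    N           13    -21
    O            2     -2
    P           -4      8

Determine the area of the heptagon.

Apply the shoelace formula: 2A = Σ (x_i·y_{i+1} − x_{i+1}·y_i), indices taken mod 7.
J→K: (-12)(24) − (-16)(17) = -16
K→L: (-16)(20) − (19)(24) = -776
L→M: (19)(-3) − (8)(20) = -217
M→N: (8)(-21) − (13)(-3) = -129
N→O: (13)(-2) − (2)(-21) = 16
O→P: (2)(8) − (-4)(-2) = 8
P→J: (-4)(17) − (-12)(8) = 28
Σ = -1086
Area = |Σ|/2 = 543.

543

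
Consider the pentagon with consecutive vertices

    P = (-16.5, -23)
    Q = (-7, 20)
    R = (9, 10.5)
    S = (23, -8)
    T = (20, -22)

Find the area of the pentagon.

Σ = (-491) + (-253.5) + (-313.5) + (-346) + (-823) = -2227
Area = |Σ|/2 = 1113.5.

1113.5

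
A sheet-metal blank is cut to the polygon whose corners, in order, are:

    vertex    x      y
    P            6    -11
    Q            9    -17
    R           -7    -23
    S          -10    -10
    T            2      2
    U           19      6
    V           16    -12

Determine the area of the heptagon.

471.5

P→Q: (6)(-17) − (9)(-11) = -3
Q→R: (9)(-23) − (-7)(-17) = -326
R→S: (-7)(-10) − (-10)(-23) = -160
S→T: (-10)(2) − (2)(-10) = 0
T→U: (2)(6) − (19)(2) = -26
U→V: (19)(-12) − (16)(6) = -324
V→P: (16)(-11) − (6)(-12) = -104
Σ = -943
Area = |Σ|/2 = 471.5.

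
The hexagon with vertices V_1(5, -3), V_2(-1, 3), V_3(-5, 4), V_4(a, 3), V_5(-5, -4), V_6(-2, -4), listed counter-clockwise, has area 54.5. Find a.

-6

The doubled signed area Σ (x_i y_{i+1} − x_{i+1} y_i) is linear in a.
With a=0 it equals 61; the coefficient of a is -8 (from the two edges through V_4).
So -8·a + 61 = 2·54.5 = 109 ⇒ a = -6.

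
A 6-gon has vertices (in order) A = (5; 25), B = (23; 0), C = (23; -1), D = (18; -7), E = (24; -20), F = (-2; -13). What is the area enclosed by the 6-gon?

635

Apply Gauss's area formula: 2A = Σ (x_i·y_{i+1} − x_{i+1}·y_i), indices taken mod 6.
Σ = (-575) + (-23) + (-143) + (-192) + (-352) + (15) = -1270
Area = |Σ|/2 = 635.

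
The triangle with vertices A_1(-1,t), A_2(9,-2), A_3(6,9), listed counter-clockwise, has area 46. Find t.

4

The doubled signed area Σ (x_i y_{i+1} − x_{i+1} y_i) is linear in t.
With t=0 it equals 104; the coefficient of t is -3 (from the two edges through A_1).
So -3·t + 104 = 2·46 = 92 ⇒ t = 4.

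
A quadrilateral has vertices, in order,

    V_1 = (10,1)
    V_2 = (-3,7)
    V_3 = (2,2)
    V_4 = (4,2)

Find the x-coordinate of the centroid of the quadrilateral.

283/99

Apply the shoelace formula. First the cross-terms c_i = x_i·y_{i+1} − x_{i+1}·y_i:
  73, -20, -4, -16  ⇒  2A = 33, A = 16.5.
Then Σ (x_i + x_{i+1})·c_i = 283, so x̄ = 283 / (6·16.5) = 283/99.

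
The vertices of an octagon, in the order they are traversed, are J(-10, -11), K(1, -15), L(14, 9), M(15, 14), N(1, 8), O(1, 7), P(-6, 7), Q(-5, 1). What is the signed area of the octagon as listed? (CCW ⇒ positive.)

344.5

Apply the shoelace (surveyor's) formula: 2A = Σ (x_i·y_{i+1} − x_{i+1}·y_i), indices taken mod 8.
Cross-terms: 161, 219, 61, 106, -1, 49, 29, 65  ⇒  Σ = 689
Signed area = Σ/2 = 344.5 (positive ⇒ counter-clockwise traversal).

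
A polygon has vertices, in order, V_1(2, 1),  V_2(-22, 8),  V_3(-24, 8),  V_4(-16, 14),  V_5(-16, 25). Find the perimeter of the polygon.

78

|V_1V_2| = √((-24)² + (7)²) = √625 = 25
|V_2V_3| = √((-2)² + (0)²) = √4 = 2
|V_3V_4| = √((8)² + (6)²) = √100 = 10
|V_4V_5| = √((0)² + (11)²) = √121 = 11
|V_5V_1| = √((18)² + (-24)²) = √900 = 30
Perimeter = 25 + 2 + 10 + 11 + 30 = 78.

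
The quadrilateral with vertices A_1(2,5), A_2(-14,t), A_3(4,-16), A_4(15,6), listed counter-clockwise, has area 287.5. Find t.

Write out the shoelace sum; only the two edges meeting at A_2 involve t:
2·Area = [(2·t − (-14)·5) + ((-14)·(-16) − 4·t)] + 327
       = -2·t + 621 = 575
⇒ t = 23.

23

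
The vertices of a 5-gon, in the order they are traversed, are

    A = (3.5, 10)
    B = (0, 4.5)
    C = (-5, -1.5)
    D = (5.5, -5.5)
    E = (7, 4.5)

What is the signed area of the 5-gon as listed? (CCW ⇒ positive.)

95.75

Apply the surveyor's formula: 2A = Σ (x_i·y_{i+1} − x_{i+1}·y_i), indices taken mod 5.
Σ = (15.75) + (22.5) + (35.75) + (63.25) + (54.25) = 191.5
Signed area = Σ/2 = 95.75 (positive ⇒ counter-clockwise traversal).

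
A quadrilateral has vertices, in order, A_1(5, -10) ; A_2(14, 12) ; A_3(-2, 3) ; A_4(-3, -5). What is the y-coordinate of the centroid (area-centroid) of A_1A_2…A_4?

Apply the surveyor's formula. First the cross-terms c_i = x_i·y_{i+1} − x_{i+1}·y_i:
  200, 66, 19, 55  ⇒  2A = 340, A = 170.
Then Σ (y_i + y_{i+1})·c_i = 527, so ȳ = 527 / (6·170) = 31/60.

31/60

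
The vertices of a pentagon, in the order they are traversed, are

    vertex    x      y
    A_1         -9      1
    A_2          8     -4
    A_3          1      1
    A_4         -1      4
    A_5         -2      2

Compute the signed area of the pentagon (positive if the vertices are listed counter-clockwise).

33.5

Apply the shoelace (surveyor's) formula: 2A = Σ (x_i·y_{i+1} − x_{i+1}·y_i), indices taken mod 5.
Σ = (28) + (12) + (5) + (6) + (16) = 67
Signed area = Σ/2 = 33.5 (positive ⇒ counter-clockwise traversal).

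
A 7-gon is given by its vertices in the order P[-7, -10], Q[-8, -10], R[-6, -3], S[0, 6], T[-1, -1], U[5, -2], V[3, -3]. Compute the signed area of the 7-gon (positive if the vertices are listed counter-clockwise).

Apply Gauss's area formula: 2A = Σ (x_i·y_{i+1} − x_{i+1}·y_i), indices taken mod 7.
P→Q: (-7)(-10) − (-8)(-10) = -10
Q→R: (-8)(-3) − (-6)(-10) = -36
R→S: (-6)(6) − (0)(-3) = -36
S→T: (0)(-1) − (-1)(6) = 6
T→U: (-1)(-2) − (5)(-1) = 7
U→V: (5)(-3) − (3)(-2) = -9
V→P: (3)(-10) − (-7)(-3) = -51
Σ = -129
Signed area = Σ/2 = -64.5 (negative ⇒ clockwise traversal).

-64.5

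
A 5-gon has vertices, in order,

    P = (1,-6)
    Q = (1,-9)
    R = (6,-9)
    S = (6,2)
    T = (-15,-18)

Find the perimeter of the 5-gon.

|PQ| = √((0)² + (-3)²) = √9 = 3
|QR| = √((5)² + (0)²) = √25 = 5
|RS| = √((0)² + (11)²) = √121 = 11
|ST| = √((-21)² + (-20)²) = √841 = 29
|TP| = √((16)² + (12)²) = √400 = 20
Perimeter = 3 + 5 + 11 + 29 + 20 = 68.

68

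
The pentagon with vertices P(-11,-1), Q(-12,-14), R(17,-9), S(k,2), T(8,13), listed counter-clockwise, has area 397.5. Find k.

The doubled signed area Σ (x_i y_{i+1} − x_{i+1} y_i) is linear in k.
With k=0 it equals 641; the coefficient of k is 22 (from the two edges through S).
So 22·k + 641 = 2·397.5 = 795 ⇒ k = 7.

7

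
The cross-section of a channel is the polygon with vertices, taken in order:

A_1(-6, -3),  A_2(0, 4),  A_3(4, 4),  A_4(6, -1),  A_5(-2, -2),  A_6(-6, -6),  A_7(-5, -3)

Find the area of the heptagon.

48.5

Apply the shoelace formula: 2A = Σ (x_i·y_{i+1} − x_{i+1}·y_i), indices taken mod 7.
Σ = (-24) + (-16) + (-28) + (-14) + (0) + (-12) + (-3) = -97
Area = |Σ|/2 = 48.5.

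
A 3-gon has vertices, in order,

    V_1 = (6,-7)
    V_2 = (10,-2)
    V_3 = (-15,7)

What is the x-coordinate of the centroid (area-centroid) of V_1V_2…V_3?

1/3

Apply the shoelace formula. First the cross-terms c_i = x_i·y_{i+1} − x_{i+1}·y_i:
  58, 40, 63  ⇒  2A = 161, A = 80.5.
Then Σ (x_i + x_{i+1})·c_i = 161, so x̄ = 161 / (6·80.5) = 1/3.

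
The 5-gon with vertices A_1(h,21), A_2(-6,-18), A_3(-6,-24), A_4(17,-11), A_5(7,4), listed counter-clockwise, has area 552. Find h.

-8

The doubled signed area Σ (x_i y_{i+1} − x_{i+1} y_i) is linear in h.
With h=0 it equals 928; the coefficient of h is -22 (from the two edges through A_1).
So -22·h + 928 = 2·552 = 1104 ⇒ h = -8.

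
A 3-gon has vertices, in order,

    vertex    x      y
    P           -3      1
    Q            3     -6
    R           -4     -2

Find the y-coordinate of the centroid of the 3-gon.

-7/3

Apply the shoelace formula. First the cross-terms c_i = x_i·y_{i+1} − x_{i+1}·y_i:
  15, -30, -10  ⇒  2A = -25, A = -12.5.
Then Σ (y_i + y_{i+1})·c_i = 175, so ȳ = 175 / (6·(-12.5)) = -7/3.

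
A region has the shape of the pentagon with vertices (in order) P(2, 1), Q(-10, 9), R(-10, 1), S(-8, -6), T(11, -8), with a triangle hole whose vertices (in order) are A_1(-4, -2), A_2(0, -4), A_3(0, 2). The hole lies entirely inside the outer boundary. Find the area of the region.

154.5

Outer boundary:
Apply the shoelace (surveyor's) formula: 2A = Σ (x_i·y_{i+1} − x_{i+1}·y_i), indices taken mod 5.
Σ = (28) + (80) + (68) + (130) + (27) = 333
Area = |Σ|/2 = 166.5.
Hole:
Apply the surveyor's formula: 2A = Σ (x_i·y_{i+1} − x_{i+1}·y_i), indices taken mod 3.
A_1→A_2: (-4)(-4) − (0)(-2) = 16
A_2→A_3: (0)(2) − (0)(-4) = 0
A_3→A_1: (0)(-2) − (-4)(2) = 8
Σ = 24
Area = |Σ|/2 = 12.
Net area = 166.5 − 12 = 154.5.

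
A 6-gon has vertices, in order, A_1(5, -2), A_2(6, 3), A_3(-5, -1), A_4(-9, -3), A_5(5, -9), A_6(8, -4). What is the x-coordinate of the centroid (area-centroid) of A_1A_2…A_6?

Apply Gauss's area formula. First the cross-terms c_i = x_i·y_{i+1} − x_{i+1}·y_i:
  27, 9, 6, 96, 52, 4  ⇒  2A = 194, A = 97.
Then Σ (x_i + x_{i+1})·c_i = 566, so x̄ = 566 / (6·97) = 283/291.

283/291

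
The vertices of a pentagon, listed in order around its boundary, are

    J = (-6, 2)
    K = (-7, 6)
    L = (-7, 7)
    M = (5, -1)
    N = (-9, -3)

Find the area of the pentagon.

Apply the shoelace (surveyor's) formula: 2A = Σ (x_i·y_{i+1} − x_{i+1}·y_i), indices taken mod 5.
Σ = (-22) + (-7) + (-28) + (-24) + (-36) = -117
Area = |Σ|/2 = 58.5.

58.5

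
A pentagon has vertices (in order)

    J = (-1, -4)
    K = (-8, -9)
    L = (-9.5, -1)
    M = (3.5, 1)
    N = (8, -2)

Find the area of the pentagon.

77.75

Apply the surveyor's formula: 2A = Σ (x_i·y_{i+1} − x_{i+1}·y_i), indices taken mod 5.
J→K: (-1)(-9) − (-8)(-4) = -23
K→L: (-8)(-1) − (-9.5)(-9) = -77.5
L→M: (-9.5)(1) − (3.5)(-1) = -6
M→N: (3.5)(-2) − (8)(1) = -15
N→J: (8)(-4) − (-1)(-2) = -34
Σ = -155.5
Area = |Σ|/2 = 77.75.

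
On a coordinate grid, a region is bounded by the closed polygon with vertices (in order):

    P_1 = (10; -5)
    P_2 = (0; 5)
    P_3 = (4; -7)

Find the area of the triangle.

40

Apply Gauss's area formula: 2A = Σ (x_i·y_{i+1} − x_{i+1}·y_i), indices taken mod 3.
P_1→P_2: (10)(5) − (0)(-5) = 50
P_2→P_3: (0)(-7) − (4)(5) = -20
P_3→P_1: (4)(-5) − (10)(-7) = 50
Σ = 80
Area = |Σ|/2 = 40.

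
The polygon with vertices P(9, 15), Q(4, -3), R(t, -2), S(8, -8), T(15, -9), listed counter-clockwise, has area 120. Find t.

The doubled signed area Σ (x_i y_{i+1} − x_{i+1} y_i) is linear in t.
With t=0 it equals 275; the coefficient of t is -5 (from the two edges through R).
So -5·t + 275 = 2·120 = 240 ⇒ t = 7.

7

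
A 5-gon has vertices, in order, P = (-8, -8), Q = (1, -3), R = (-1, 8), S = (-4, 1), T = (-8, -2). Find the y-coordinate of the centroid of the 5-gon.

Apply the shoelace formula. First the cross-terms c_i = x_i·y_{i+1} − x_{i+1}·y_i:
  32, 5, 31, 16, 48  ⇒  2A = 132, A = 66.
Then Σ (y_i + y_{i+1})·c_i = -544, so ȳ = -544 / (6·66) = -136/99.

-136/99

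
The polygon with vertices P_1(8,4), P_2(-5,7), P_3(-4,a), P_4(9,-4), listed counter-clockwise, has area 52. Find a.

The doubled signed area Σ (x_i y_{i+1} − x_{i+1} y_i) is linear in a.
With a=0 it equals 188; the coefficient of a is -14 (from the two edges through P_3).
So -14·a + 188 = 2·52 = 104 ⇒ a = 6.

6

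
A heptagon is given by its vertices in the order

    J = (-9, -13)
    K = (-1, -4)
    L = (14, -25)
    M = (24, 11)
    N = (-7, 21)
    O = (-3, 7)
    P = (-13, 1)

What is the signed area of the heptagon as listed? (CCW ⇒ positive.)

859.5

J→K: (-9)(-4) − (-1)(-13) = 23
K→L: (-1)(-25) − (14)(-4) = 81
L→M: (14)(11) − (24)(-25) = 754
M→N: (24)(21) − (-7)(11) = 581
N→O: (-7)(7) − (-3)(21) = 14
O→P: (-3)(1) − (-13)(7) = 88
P→J: (-13)(-13) − (-9)(1) = 178
Σ = 1719
Signed area = Σ/2 = 859.5 (positive ⇒ counter-clockwise traversal).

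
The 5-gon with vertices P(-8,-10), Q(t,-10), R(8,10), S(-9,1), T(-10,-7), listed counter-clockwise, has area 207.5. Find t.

2

The doubled signed area Σ (x_i y_{i+1} − x_{i+1} y_i) is linear in t.
With t=0 it equals 375; the coefficient of t is 20 (from the two edges through Q).
So 20·t + 375 = 2·207.5 = 415 ⇒ t = 2.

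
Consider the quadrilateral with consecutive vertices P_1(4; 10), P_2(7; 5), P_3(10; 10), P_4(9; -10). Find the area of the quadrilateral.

45

Apply the shoelace (surveyor's) formula: 2A = Σ (x_i·y_{i+1} − x_{i+1}·y_i), indices taken mod 4.
Σ = (-50) + (20) + (-190) + (130) = -90
Area = |Σ|/2 = 45.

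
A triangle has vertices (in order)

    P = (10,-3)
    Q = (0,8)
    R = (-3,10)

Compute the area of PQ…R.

6.5

Apply the surveyor's formula: 2A = Σ (x_i·y_{i+1} − x_{i+1}·y_i), indices taken mod 3.
P→Q: (10)(8) − (0)(-3) = 80
Q→R: (0)(10) − (-3)(8) = 24
R→P: (-3)(-3) − (10)(10) = -91
Σ = 13
Area = |Σ|/2 = 6.5.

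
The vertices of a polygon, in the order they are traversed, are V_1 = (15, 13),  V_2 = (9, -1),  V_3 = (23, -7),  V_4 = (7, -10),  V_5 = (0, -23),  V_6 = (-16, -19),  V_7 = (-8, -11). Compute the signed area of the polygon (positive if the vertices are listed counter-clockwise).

-398.5

V_1→V_2: (15)(-1) − (9)(13) = -132
V_2→V_3: (9)(-7) − (23)(-1) = -40
V_3→V_4: (23)(-10) − (7)(-7) = -181
V_4→V_5: (7)(-23) − (0)(-10) = -161
V_5→V_6: (0)(-19) − (-16)(-23) = -368
V_6→V_7: (-16)(-11) − (-8)(-19) = 24
V_7→V_1: (-8)(13) − (15)(-11) = 61
Σ = -797
Signed area = Σ/2 = -398.5 (negative ⇒ clockwise traversal).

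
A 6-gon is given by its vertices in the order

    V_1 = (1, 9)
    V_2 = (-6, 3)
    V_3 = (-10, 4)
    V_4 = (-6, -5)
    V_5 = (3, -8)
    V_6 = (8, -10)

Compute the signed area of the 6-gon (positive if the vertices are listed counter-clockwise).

Apply the shoelace (surveyor's) formula: 2A = Σ (x_i·y_{i+1} − x_{i+1}·y_i), indices taken mod 6.
Σ = (57) + (6) + (74) + (63) + (34) + (82) = 316
Signed area = Σ/2 = 158 (positive ⇒ counter-clockwise traversal).

158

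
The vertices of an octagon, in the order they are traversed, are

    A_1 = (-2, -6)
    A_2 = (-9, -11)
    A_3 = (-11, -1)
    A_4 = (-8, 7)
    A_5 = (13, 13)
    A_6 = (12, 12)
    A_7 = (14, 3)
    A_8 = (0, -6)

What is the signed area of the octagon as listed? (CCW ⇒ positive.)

-326

Apply the shoelace (surveyor's) formula: 2A = Σ (x_i·y_{i+1} − x_{i+1}·y_i), indices taken mod 8.
Cross-terms: -32, -112, -85, -195, 0, -132, -84, -12  ⇒  Σ = -652
Signed area = Σ/2 = -326 (negative ⇒ clockwise traversal).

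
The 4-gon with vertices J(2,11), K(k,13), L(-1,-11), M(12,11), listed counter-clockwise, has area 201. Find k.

The doubled signed area Σ (x_i y_{i+1} − x_{i+1} y_i) is linear in k.
With k=0 it equals 270; the coefficient of k is -22 (from the two edges through K).
So -22·k + 270 = 2·201 = 402 ⇒ k = -6.

-6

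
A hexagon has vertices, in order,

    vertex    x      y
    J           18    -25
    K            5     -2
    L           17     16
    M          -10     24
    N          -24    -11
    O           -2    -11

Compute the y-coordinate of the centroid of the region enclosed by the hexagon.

281/99

Apply Gauss's area formula. First the cross-terms c_i = x_i·y_{i+1} − x_{i+1}·y_i:
  89, 114, 568, 686, 242, 248  ⇒  2A = 1947, A = 973.5.
Then Σ (y_i + y_{i+1})·c_i = 16579, so ȳ = 16579 / (6·973.5) = 281/99.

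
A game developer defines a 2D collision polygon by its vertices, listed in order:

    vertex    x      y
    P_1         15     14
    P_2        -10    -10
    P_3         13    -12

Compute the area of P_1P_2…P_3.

301

Apply Gauss's area formula: 2A = Σ (x_i·y_{i+1} − x_{i+1}·y_i), indices taken mod 3.
Σ = (-10) + (250) + (362) = 602
Area = |Σ|/2 = 301.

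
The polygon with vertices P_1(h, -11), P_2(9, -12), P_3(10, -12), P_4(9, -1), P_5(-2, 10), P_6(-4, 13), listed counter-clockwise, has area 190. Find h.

-1

Write out the shoelace sum; only the two edges meeting at P_1 involve h:
2·Area = [((-4)·(-11) − h·13) + (h·(-12) − 9·(-11))] + 212
       = -25·h + 355 = 380
⇒ h = -1.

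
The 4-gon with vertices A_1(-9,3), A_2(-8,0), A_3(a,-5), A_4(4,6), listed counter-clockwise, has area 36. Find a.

-13

The doubled signed area Σ (x_i y_{i+1} − x_{i+1} y_i) is linear in a.
With a=0 it equals 150; the coefficient of a is 6 (from the two edges through A_3).
So 6·a + 150 = 2·36 = 72 ⇒ a = -13.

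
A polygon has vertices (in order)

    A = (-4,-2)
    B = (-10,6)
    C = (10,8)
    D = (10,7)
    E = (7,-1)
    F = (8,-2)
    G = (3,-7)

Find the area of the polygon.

Apply the shoelace formula: 2A = Σ (x_i·y_{i+1} − x_{i+1}·y_i), indices taken mod 7.
Σ = (-44) + (-140) + (-10) + (-59) + (-6) + (-50) + (-34) = -343
Area = |Σ|/2 = 171.5.

171.5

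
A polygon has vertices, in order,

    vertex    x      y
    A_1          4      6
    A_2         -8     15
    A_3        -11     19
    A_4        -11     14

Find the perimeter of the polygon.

|A_1A_2| = √((-12)² + (9)²) = √225 = 15
|A_2A_3| = √((-3)² + (4)²) = √25 = 5
|A_3A_4| = √((0)² + (-5)²) = √25 = 5
|A_4A_1| = √((15)² + (-8)²) = √289 = 17
Perimeter = 15 + 5 + 5 + 17 = 42.

42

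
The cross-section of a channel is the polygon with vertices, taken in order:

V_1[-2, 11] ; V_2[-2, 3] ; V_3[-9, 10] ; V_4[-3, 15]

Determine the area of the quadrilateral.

Apply the shoelace (surveyor's) formula: 2A = Σ (x_i·y_{i+1} − x_{i+1}·y_i), indices taken mod 4.
Cross-terms: 16, 7, -105, -3  ⇒  Σ = -85
Area = |Σ|/2 = 42.5.

42.5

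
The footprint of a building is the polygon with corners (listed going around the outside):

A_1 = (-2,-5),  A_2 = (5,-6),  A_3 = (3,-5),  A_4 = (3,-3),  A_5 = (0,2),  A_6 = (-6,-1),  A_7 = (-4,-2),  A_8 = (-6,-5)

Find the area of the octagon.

Σ = (37) + (-7) + (6) + (6) + (12) + (8) + (8) + (20) = 90
Area = |Σ|/2 = 45.

45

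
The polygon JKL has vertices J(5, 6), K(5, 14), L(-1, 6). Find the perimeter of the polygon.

24

|JK| = √((0)² + (8)²) = √64 = 8
|KL| = √((-6)² + (-8)²) = √100 = 10
|LJ| = √((6)² + (0)²) = √36 = 6
Perimeter = 8 + 10 + 6 = 24.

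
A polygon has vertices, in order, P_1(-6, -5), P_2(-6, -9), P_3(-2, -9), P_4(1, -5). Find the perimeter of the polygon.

|P_1P_2| = √((0)² + (-4)²) = √16 = 4
|P_2P_3| = √((4)² + (0)²) = √16 = 4
|P_3P_4| = √((3)² + (4)²) = √25 = 5
|P_4P_1| = √((-7)² + (0)²) = √49 = 7
Perimeter = 4 + 4 + 5 + 7 = 20.

20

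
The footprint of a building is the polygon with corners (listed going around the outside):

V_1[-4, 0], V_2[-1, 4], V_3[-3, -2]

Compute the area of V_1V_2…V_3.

5

Apply Gauss's area formula: 2A = Σ (x_i·y_{i+1} − x_{i+1}·y_i), indices taken mod 3.
V_1→V_2: (-4)(4) − (-1)(0) = -16
V_2→V_3: (-1)(-2) − (-3)(4) = 14
V_3→V_1: (-3)(0) − (-4)(-2) = -8
Σ = -10
Area = |Σ|/2 = 5.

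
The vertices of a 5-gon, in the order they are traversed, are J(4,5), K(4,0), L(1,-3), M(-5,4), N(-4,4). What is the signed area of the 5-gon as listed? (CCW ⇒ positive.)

Cross-terms: -20, -12, -11, -4, -36  ⇒  Σ = -83
Signed area = Σ/2 = -41.5 (negative ⇒ clockwise traversal).

-41.5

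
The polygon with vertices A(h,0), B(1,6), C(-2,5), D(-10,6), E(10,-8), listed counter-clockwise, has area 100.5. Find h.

9

Write out the shoelace sum; only the two edges meeting at A involve h:
2·Area = [(10·0 − h·(-8)) + (h·6 − 1·0)] + 75
       = 14·h + 75 = 201
⇒ h = 9.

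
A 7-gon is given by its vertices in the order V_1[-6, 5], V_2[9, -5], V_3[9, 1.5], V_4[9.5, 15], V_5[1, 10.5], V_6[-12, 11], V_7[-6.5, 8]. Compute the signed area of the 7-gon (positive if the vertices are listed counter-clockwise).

188.5

V_1→V_2: (-6)(-5) − (9)(5) = -15
V_2→V_3: (9)(1.5) − (9)(-5) = 58.5
V_3→V_4: (9)(15) − (9.5)(1.5) = 120.75
V_4→V_5: (9.5)(10.5) − (1)(15) = 84.75
V_5→V_6: (1)(11) − (-12)(10.5) = 137
V_6→V_7: (-12)(8) − (-6.5)(11) = -24.5
V_7→V_1: (-6.5)(5) − (-6)(8) = 15.5
Σ = 377
Signed area = Σ/2 = 188.5 (positive ⇒ counter-clockwise traversal).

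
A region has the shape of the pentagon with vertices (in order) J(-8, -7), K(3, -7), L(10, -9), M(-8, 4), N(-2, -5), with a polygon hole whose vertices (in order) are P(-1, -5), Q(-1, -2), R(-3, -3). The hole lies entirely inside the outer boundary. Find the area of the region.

52

Outer boundary:
Apply the shoelace (surveyor's) formula: 2A = Σ (x_i·y_{i+1} − x_{i+1}·y_i), indices taken mod 5.
Σ = (77) + (43) + (-32) + (48) + (-26) = 110
Area = |Σ|/2 = 55.
Hole:
Cross-terms: -3, -3, 12  ⇒  Σ = 6
Area = |Σ|/2 = 3.
Net area = 55 − 3 = 52.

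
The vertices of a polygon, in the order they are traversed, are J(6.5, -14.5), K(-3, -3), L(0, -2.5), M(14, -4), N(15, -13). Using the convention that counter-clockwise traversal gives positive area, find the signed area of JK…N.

-137.75

Apply Gauss's area formula: 2A = Σ (x_i·y_{i+1} − x_{i+1}·y_i), indices taken mod 5.
Cross-terms: -63, 7.5, 35, -122, -133  ⇒  Σ = -275.5
Signed area = Σ/2 = -137.75 (negative ⇒ clockwise traversal).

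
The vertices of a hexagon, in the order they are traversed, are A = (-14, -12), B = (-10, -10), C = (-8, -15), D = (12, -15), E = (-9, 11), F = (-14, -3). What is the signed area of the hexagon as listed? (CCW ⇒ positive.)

Apply the surveyor's formula: 2A = Σ (x_i·y_{i+1} − x_{i+1}·y_i), indices taken mod 6.
A→B: (-14)(-10) − (-10)(-12) = 20
B→C: (-10)(-15) − (-8)(-10) = 70
C→D: (-8)(-15) − (12)(-15) = 300
D→E: (12)(11) − (-9)(-15) = -3
E→F: (-9)(-3) − (-14)(11) = 181
F→A: (-14)(-12) − (-14)(-3) = 126
Σ = 694
Signed area = Σ/2 = 347 (positive ⇒ counter-clockwise traversal).

347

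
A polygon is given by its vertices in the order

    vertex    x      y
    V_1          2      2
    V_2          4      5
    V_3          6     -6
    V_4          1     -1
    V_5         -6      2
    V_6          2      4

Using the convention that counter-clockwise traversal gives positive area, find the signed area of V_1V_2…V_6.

-44

V_1→V_2: (2)(5) − (4)(2) = 2
V_2→V_3: (4)(-6) − (6)(5) = -54
V_3→V_4: (6)(-1) − (1)(-6) = 0
V_4→V_5: (1)(2) − (-6)(-1) = -4
V_5→V_6: (-6)(4) − (2)(2) = -28
V_6→V_1: (2)(2) − (2)(4) = -4
Σ = -88
Signed area = Σ/2 = -44 (negative ⇒ clockwise traversal).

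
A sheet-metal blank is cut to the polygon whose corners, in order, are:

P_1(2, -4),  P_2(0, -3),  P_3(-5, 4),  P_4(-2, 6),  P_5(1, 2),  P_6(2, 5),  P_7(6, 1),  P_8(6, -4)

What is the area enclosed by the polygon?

Apply Gauss's area formula: 2A = Σ (x_i·y_{i+1} − x_{i+1}·y_i), indices taken mod 8.
Σ = (-6) + (-15) + (-22) + (-10) + (1) + (-28) + (-30) + (-16) = -126
Area = |Σ|/2 = 63.

63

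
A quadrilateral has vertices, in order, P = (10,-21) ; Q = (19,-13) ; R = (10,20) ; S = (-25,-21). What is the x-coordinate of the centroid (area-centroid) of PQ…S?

Apply the shoelace (surveyor's) formula. First the cross-terms c_i = x_i·y_{i+1} − x_{i+1}·y_i:
  269, 510, 290, 735  ⇒  2A = 1804, A = 902.
Then Σ (x_i + x_{i+1})·c_i = 7216, so x̄ = 7216 / (6·902) = 4/3.

4/3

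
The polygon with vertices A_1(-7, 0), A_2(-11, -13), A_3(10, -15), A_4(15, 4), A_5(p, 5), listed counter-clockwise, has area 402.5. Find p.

The doubled signed area Σ (x_i y_{i+1} − x_{i+1} y_i) is linear in p.
With p=0 it equals 761; the coefficient of p is -4 (from the two edges through A_5).
So -4·p + 761 = 2·402.5 = 805 ⇒ p = -11.

-11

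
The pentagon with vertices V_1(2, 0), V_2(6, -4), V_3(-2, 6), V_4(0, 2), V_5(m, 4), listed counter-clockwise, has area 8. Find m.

The doubled signed area Σ (x_i y_{i+1} − x_{i+1} y_i) is linear in m.
With m=0 it equals 8; the coefficient of m is -2 (from the two edges through V_5).
So -2·m + 8 = 2·8 = 16 ⇒ m = -4.

-4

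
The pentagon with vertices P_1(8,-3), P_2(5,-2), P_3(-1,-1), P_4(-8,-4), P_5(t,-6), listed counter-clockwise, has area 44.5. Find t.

5

Write out the shoelace sum; only the two edges meeting at P_5 involve t:
2·Area = [((-8)·(-6) − t·(-4)) + (t·(-3) − 8·(-6))] + -12
       = 1·t + 84 = 89
⇒ t = 5.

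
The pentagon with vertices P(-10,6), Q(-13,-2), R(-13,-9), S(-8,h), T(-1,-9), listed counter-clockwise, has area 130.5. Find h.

Write out the shoelace sum; only the two edges meeting at S involve h:
2·Area = [((-13)·h − (-8)·(-9)) + ((-8)·(-9) − (-1)·h)] + 93
       = -12·h + 93 = 261
⇒ h = -14.

-14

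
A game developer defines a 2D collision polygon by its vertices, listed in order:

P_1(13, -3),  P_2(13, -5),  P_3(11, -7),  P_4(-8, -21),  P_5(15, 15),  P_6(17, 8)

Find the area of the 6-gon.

222

Cross-terms: -26, -36, -287, 195, -135, -155  ⇒  Σ = -444
Area = |Σ|/2 = 222.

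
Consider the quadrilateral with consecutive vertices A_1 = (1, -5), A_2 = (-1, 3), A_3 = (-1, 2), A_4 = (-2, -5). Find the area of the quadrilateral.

Apply Gauss's area formula: 2A = Σ (x_i·y_{i+1} − x_{i+1}·y_i), indices taken mod 4.
Cross-terms: -2, 1, 9, 15  ⇒  Σ = 23
Area = |Σ|/2 = 11.5.

11.5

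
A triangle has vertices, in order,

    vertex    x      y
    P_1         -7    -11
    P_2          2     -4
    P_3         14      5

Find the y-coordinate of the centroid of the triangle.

-10/3

Apply the shoelace formula. First the cross-terms c_i = x_i·y_{i+1} − x_{i+1}·y_i:
  50, 66, -119  ⇒  2A = -3, A = -1.5.
Then Σ (y_i + y_{i+1})·c_i = 30, so ȳ = 30 / (6·(-1.5)) = -10/3.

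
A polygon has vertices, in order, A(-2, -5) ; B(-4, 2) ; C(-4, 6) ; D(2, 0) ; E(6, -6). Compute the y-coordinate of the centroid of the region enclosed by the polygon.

-203/159

Apply the shoelace (surveyor's) formula. First the cross-terms c_i = x_i·y_{i+1} − x_{i+1}·y_i:
  -24, -16, -12, -12, -42  ⇒  2A = -106, A = -53.
Then Σ (y_i + y_{i+1})·c_i = 406, so ȳ = 406 / (6·(-53)) = -203/159.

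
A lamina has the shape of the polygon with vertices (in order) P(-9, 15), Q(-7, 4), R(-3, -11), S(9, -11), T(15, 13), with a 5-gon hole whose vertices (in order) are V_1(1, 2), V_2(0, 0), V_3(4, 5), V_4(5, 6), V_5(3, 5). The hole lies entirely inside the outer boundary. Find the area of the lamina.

453.5

Outer boundary:
Apply the shoelace formula: 2A = Σ (x_i·y_{i+1} − x_{i+1}·y_i), indices taken mod 5.
Σ = (69) + (89) + (132) + (282) + (342) = 914
Area = |Σ|/2 = 457.
Hole:
Σ = (0) + (0) + (-1) + (7) + (1) = 7
Area = |Σ|/2 = 3.5.
Net area = 457 − 3.5 = 453.5.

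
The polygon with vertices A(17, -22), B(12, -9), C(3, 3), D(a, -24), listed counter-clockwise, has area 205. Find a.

The doubled signed area Σ (x_i y_{i+1} − x_{i+1} y_i) is linear in a.
With a=0 it equals 510; the coefficient of a is -25 (from the two edges through D).
So -25·a + 510 = 2·205 = 410 ⇒ a = 4.

4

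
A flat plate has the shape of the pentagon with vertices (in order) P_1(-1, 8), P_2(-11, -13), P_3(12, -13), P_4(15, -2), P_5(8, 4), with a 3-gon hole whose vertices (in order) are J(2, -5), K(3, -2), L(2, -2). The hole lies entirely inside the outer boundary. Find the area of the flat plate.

356

Outer boundary:
Apply the shoelace (surveyor's) formula: 2A = Σ (x_i·y_{i+1} − x_{i+1}·y_i), indices taken mod 5.
Σ = (101) + (299) + (171) + (76) + (68) = 715
Area = |Σ|/2 = 357.5.
Hole:
Cross-terms: 11, -2, -6  ⇒  Σ = 3
Area = |Σ|/2 = 1.5.
Net area = 357.5 − 1.5 = 356.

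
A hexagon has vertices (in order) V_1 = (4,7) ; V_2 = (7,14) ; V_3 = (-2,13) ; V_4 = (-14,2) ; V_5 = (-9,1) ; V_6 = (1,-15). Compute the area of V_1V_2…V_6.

Apply Gauss's area formula: 2A = Σ (x_i·y_{i+1} − x_{i+1}·y_i), indices taken mod 6.
Σ = (7) + (119) + (178) + (4) + (134) + (67) = 509
Area = |Σ|/2 = 254.5.

254.5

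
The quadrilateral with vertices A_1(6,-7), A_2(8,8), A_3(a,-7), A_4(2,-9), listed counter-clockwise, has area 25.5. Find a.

The doubled signed area Σ (x_i y_{i+1} − x_{i+1} y_i) is linear in a.
With a=0 it equals 102; the coefficient of a is -17 (from the two edges through A_3).
So -17·a + 102 = 2·25.5 = 51 ⇒ a = 3.

3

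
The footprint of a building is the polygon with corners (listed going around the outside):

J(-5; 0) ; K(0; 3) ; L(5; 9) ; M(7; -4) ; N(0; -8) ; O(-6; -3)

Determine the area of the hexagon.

116

Σ = (-15) + (-15) + (-83) + (-56) + (-48) + (-15) = -232
Area = |Σ|/2 = 116.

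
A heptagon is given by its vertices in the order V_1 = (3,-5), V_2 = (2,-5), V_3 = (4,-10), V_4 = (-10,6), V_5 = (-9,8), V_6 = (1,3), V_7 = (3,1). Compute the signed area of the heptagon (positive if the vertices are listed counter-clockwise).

-84

Apply Gauss's area formula: 2A = Σ (x_i·y_{i+1} − x_{i+1}·y_i), indices taken mod 7.
Cross-terms: -5, 0, -76, -26, -35, -8, -18  ⇒  Σ = -168
Signed area = Σ/2 = -84 (negative ⇒ clockwise traversal).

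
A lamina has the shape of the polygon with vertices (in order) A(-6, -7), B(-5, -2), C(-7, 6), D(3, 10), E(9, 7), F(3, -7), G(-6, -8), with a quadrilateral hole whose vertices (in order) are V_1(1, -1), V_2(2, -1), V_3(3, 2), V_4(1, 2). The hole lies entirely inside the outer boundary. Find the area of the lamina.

Outer boundary:
A→B: (-6)(-2) − (-5)(-7) = -23
B→C: (-5)(6) − (-7)(-2) = -44
C→D: (-7)(10) − (3)(6) = -88
D→E: (3)(7) − (9)(10) = -69
E→F: (9)(-7) − (3)(7) = -84
F→G: (3)(-8) − (-6)(-7) = -66
G→A: (-6)(-7) − (-6)(-8) = -6
Σ = -380
Area = |Σ|/2 = 190.
Hole:
Apply the surveyor's formula: 2A = Σ (x_i·y_{i+1} − x_{i+1}·y_i), indices taken mod 4.
Σ = (1) + (7) + (4) + (-3) = 9
Area = |Σ|/2 = 4.5.
Net area = 190 − 4.5 = 185.5.

185.5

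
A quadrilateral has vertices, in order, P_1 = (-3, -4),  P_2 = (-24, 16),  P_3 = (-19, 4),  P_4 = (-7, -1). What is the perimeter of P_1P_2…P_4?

|P_1P_2| = √((-21)² + (20)²) = √841 = 29
|P_2P_3| = √((5)² + (-12)²) = √169 = 13
|P_3P_4| = √((12)² + (-5)²) = √169 = 13
|P_4P_1| = √((4)² + (-3)²) = √25 = 5
Perimeter = 29 + 13 + 13 + 5 = 60.

60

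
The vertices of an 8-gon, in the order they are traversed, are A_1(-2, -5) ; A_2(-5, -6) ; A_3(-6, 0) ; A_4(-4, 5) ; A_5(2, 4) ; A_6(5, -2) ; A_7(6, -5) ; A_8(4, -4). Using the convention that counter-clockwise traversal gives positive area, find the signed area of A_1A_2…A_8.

Σ = (-13) + (-36) + (-30) + (-26) + (-24) + (-13) + (-4) + (-28) = -174
Signed area = Σ/2 = -87 (negative ⇒ clockwise traversal).

-87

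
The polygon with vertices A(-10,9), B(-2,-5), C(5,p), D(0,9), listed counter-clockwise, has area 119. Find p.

-5

The doubled signed area Σ (x_i y_{i+1} − x_{i+1} y_i) is linear in p.
With p=0 it equals 228; the coefficient of p is -2 (from the two edges through C).
So -2·p + 228 = 2·119 = 238 ⇒ p = -5.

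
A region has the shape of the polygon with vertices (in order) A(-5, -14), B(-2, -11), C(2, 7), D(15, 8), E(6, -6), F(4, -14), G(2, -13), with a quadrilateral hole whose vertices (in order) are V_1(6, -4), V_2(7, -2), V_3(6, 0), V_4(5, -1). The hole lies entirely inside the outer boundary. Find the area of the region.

180.5

Outer boundary:
Apply the shoelace (surveyor's) formula: 2A = Σ (x_i·y_{i+1} − x_{i+1}·y_i), indices taken mod 7.
Σ = (27) + (8) + (-89) + (-138) + (-60) + (-24) + (-93) = -369
Area = |Σ|/2 = 184.5.
Hole:
Apply Gauss's area formula: 2A = Σ (x_i·y_{i+1} − x_{i+1}·y_i), indices taken mod 4.
Σ = (16) + (12) + (-6) + (-14) = 8
Area = |Σ|/2 = 4.
Net area = 184.5 − 4 = 180.5.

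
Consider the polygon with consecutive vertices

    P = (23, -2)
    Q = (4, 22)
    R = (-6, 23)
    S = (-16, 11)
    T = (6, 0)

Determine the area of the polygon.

481

Apply the shoelace (surveyor's) formula: 2A = Σ (x_i·y_{i+1} − x_{i+1}·y_i), indices taken mod 5.
P→Q: (23)(22) − (4)(-2) = 514
Q→R: (4)(23) − (-6)(22) = 224
R→S: (-6)(11) − (-16)(23) = 302
S→T: (-16)(0) − (6)(11) = -66
T→P: (6)(-2) − (23)(0) = -12
Σ = 962
Area = |Σ|/2 = 481.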